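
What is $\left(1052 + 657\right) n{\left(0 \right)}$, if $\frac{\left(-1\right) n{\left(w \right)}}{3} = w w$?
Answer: $0$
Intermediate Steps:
$n{\left(w \right)} = - 3 w^{2}$ ($n{\left(w \right)} = - 3 w w = - 3 w^{2}$)
$\left(1052 + 657\right) n{\left(0 \right)} = \left(1052 + 657\right) \left(- 3 \cdot 0^{2}\right) = 1709 \left(\left(-3\right) 0\right) = 1709 \cdot 0 = 0$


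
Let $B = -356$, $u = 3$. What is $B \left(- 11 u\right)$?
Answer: $11748$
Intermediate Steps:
$B \left(- 11 u\right) = - 356 \left(\left(-11\right) 3\right) = \left(-356\right) \left(-33\right) = 11748$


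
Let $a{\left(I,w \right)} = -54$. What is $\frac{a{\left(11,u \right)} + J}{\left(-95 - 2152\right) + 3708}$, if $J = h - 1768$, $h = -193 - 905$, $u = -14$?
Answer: $- \frac{2920}{1461} \approx -1.9986$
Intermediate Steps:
$h = -1098$ ($h = -193 - 905 = -1098$)
$J = -2866$ ($J = -1098 - 1768 = -2866$)
$\frac{a{\left(11,u \right)} + J}{\left(-95 - 2152\right) + 3708} = \frac{-54 - 2866}{\left(-95 - 2152\right) + 3708} = - \frac{2920}{\left(-95 - 2152\right) + 3708} = - \frac{2920}{-2247 + 3708} = - \frac{2920}{1461}$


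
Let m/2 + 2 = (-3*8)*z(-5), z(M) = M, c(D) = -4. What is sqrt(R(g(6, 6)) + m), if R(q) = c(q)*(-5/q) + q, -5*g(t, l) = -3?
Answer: sqrt(60735)/15 ≈ 16.430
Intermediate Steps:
g(t, l) = 3/5 (g(t, l) = -1/5*(-3) = 3/5)
R(q) = q + 20/q (R(q) = -(-20)/q + q = 20/q + q = q + 20/q)
m = 236 (m = -4 + 2*(-3*8*(-5)) = -4 + 2*(-24*(-5)) = -4 + 2*120 = -4 + 240 = 236)
sqrt(R(g(6, 6)) + m) = sqrt((3/5 + 20/(3/5)) + 236) = sqrt((3/5 + 20*(5/3)) + 236) = sqrt((3/5 + 100/3) + 236) = sqrt(509/15 + 236) = sqrt(4049/15) = sqrt(60735)/15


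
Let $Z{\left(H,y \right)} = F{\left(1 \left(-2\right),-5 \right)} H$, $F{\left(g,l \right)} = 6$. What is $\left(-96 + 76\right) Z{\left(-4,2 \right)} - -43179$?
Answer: $43659$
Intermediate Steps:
$Z{\left(H,y \right)} = 6 H$
$\left(-96 + 76\right) Z{\left(-4,2 \right)} - -43179 = \left(-96 + 76\right) 6 \left(-4\right) - -43179 = \left(-20\right) \left(-24\right) + 43179 = 480 + 43179 = 43659$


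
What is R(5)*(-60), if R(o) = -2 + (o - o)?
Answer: 120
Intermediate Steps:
R(o) = -2 (R(o) = -2 + 0 = -2)
R(5)*(-60) = -2*(-60) = 120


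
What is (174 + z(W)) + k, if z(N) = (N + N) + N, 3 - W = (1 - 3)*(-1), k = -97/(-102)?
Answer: 18151/102 ≈ 177.95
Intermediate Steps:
k = 97/102 (k = -97*(-1/102) = 97/102 ≈ 0.95098)
W = 1 (W = 3 - (1 - 3)*(-1) = 3 - (-2)*(-1) = 3 - 1*2 = 3 - 2 = 1)
z(N) = 3*N (z(N) = 2*N + N = 3*N)
(174 + z(W)) + k = (174 + 3*1) + 97/102 = (174 + 3) + 97/102 = 177 + 97/102 = 18151/102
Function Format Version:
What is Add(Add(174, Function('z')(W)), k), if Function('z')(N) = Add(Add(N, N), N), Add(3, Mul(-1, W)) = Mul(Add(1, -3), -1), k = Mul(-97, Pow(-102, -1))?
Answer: Rational(18151, 102) ≈ 177.95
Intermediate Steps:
k = Rational(97, 102) (k = Mul(-97, Rational(-1, 102)) = Rational(97, 102) ≈ 0.95098)
W = 1 (W = Add(3, Mul(-1, Mul(Add(1, -3), -1))) = Add(3, Mul(-1, Mul(-2, -1))) = Add(3, Mul(-1, 2)) = Add(3, -2) = 1)
Function('z')(N) = Mul(3, N) (Function('z')(N) = Add(Mul(2, N), N) = Mul(3, N))
Add(Add(174, Function('z')(W)), k) = Add(Add(174, Mul(3, 1)), Rational(97, 102)) = Add(Add(174, 3), Rational(97, 102)) = Add(177, Rational(97, 102)) = Rational(18151, 102)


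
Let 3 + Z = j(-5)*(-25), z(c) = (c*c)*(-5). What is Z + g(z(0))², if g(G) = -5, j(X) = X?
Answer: 147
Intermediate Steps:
z(c) = -5*c² (z(c) = c²*(-5) = -5*c²)
Z = 122 (Z = -3 - 5*(-25) = -3 + 125 = 122)
Z + g(z(0))² = 122 + (-5)² = 122 + 25 = 147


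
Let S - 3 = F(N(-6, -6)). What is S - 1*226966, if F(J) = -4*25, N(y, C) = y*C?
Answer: -227063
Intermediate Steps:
N(y, C) = C*y
F(J) = -100
S = -97 (S = 3 - 100 = -97)
S - 1*226966 = -97 - 1*226966 = -97 - 226966 = -227063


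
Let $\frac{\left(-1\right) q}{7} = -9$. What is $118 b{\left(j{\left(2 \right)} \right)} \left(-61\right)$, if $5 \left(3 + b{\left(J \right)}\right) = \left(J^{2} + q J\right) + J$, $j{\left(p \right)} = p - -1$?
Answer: $- \frac{1338828}{5} \approx -2.6777 \cdot 10^{5}$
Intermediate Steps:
$j{\left(p \right)} = 1 + p$ ($j{\left(p \right)} = p + 1 = 1 + p$)
$q = 63$ ($q = \left(-7\right) \left(-9\right) = 63$)
$b{\left(J \right)} = -3 + \frac{J^{2}}{5} + \frac{64 J}{5}$ ($b{\left(J \right)} = -3 + \frac{\left(J^{2} + 63 J\right) + J}{5} = -3 + \frac{J^{2} + 64 J}{5} = -3 + \left(\frac{J^{2}}{5} + \frac{64 J}{5}\right) = -3 + \frac{J^{2}}{5} + \frac{64 J}{5}$)
$118 b{\left(j{\left(2 \right)} \right)} \left(-61\right) = 118 \left(-3 + \frac{\left(1 + 2\right)^{2}}{5} + \frac{64 \left(1 + 2\right)}{5}\right) \left(-61\right) = 118 \left(-3 + \frac{3^{2}}{5} + \frac{64}{5} \cdot 3\right) \left(-61\right) = 118 \left(-3 + \frac{1}{5} \cdot 9 + \frac{192}{5}\right) \left(-61\right) = 118 \left(-3 + \frac{9}{5} + \frac{192}{5}\right) \left(-61\right) = 118 \cdot \frac{186}{5} \left(-61\right) = \frac{21948}{5} \left(-61\right) = - \frac{1338828}{5}$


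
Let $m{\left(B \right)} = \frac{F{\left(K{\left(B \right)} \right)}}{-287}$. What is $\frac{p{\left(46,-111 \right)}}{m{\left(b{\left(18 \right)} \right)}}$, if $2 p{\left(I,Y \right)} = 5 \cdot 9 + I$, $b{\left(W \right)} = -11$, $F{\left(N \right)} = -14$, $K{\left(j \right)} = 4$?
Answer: $\frac{3731}{4} \approx 932.75$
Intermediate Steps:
$p{\left(I,Y \right)} = \frac{45}{2} + \frac{I}{2}$ ($p{\left(I,Y \right)} = \frac{5 \cdot 9 + I}{2} = \frac{45 + I}{2} = \frac{45}{2} + \frac{I}{2}$)
$m{\left(B \right)} = \frac{2}{41}$ ($m{\left(B \right)} = - \frac{14}{-287} = \left(-14\right) \left(- \frac{1}{287}\right) = \frac{2}{41}$)
$\frac{p{\left(46,-111 \right)}}{m{\left(b{\left(18 \right)} \right)}} = \frac{\frac{45}{2} + \frac{1}{2} \cdot 46}{\frac{2}{41}} = \left(\frac{45}{2} + 23\right) \frac{41}{2} = \frac{91}{2} \cdot \frac{41}{2} = \frac{3731}{4}$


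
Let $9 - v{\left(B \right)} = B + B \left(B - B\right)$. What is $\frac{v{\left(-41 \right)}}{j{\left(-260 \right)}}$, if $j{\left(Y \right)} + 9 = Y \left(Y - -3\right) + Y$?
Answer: $\frac{50}{66551} \approx 0.0007513$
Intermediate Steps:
$v{\left(B \right)} = 9 - B$ ($v{\left(B \right)} = 9 - \left(B + B \left(B - B\right)\right) = 9 - \left(B + B 0\right) = 9 - \left(B + 0\right) = 9 - B$)
$j{\left(Y \right)} = -9 + Y + Y \left(3 + Y\right)$ ($j{\left(Y \right)} = -9 + \left(Y \left(Y - -3\right) + Y\right) = -9 + \left(Y \left(Y + 3\right) + Y\right) = -9 + \left(Y \left(3 + Y\right) + Y\right) = -9 + \left(Y + Y \left(3 + Y\right)\right) = -9 + Y + Y \left(3 + Y\right)$)
$\frac{v{\left(-41 \right)}}{j{\left(-260 \right)}} = \frac{9 - -41}{-9 + \left(-260\right)^{2} + 4 \left(-260\right)} = \frac{9 + 41}{-9 + 67600 - 1040} = \frac{50}{66551}$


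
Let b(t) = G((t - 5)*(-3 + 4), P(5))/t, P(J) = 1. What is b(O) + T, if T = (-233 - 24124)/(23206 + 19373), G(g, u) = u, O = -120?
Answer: -329491/567720 ≈ -0.58038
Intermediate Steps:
T = -8119/14193 (T = -24357/42579 = -24357*1/42579 = -8119/14193 ≈ -0.57204)
b(t) = 1/t
b(O) + T = 1/(-120) - 8119/14193 = -1/120 - 8119/14193 = -329491/567720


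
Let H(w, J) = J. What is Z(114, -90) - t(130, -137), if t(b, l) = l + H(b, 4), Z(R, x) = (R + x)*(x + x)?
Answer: -4187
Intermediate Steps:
Z(R, x) = 2*x*(R + x) (Z(R, x) = (R + x)*(2*x) = 2*x*(R + x))
t(b, l) = 4 + l (t(b, l) = l + 4 = 4 + l)
Z(114, -90) - t(130, -137) = 2*(-90)*(114 - 90) - (4 - 137) = 2*(-90)*24 - 1*(-133) = -4320 + 133 = -4187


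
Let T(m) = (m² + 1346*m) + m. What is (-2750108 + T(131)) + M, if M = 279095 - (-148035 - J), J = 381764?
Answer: -1747596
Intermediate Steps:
T(m) = m² + 1347*m
M = 808894 (M = 279095 - (-148035 - 1*381764) = 279095 - (-148035 - 381764) = 279095 - 1*(-529799) = 279095 + 529799 = 808894)
(-2750108 + T(131)) + M = (-2750108 + 131*(1347 + 131)) + 808894 = (-2750108 + 131*1478) + 808894 = (-2750108 + 193618) + 808894 = -2556490 + 808894 = -1747596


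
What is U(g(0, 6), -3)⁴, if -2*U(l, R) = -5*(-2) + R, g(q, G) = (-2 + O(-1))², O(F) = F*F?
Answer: 2401/16 ≈ 150.06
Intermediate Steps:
O(F) = F²
g(q, G) = 1 (g(q, G) = (-2 + (-1)²)² = (-2 + 1)² = (-1)² = 1)
U(l, R) = -5 - R/2 (U(l, R) = -(-5*(-2) + R)/2 = -(10 + R)/2 = -5 - R/2)
U(g(0, 6), -3)⁴ = (-5 - ½*(-3))⁴ = (-5 + 3/2)⁴ = (-7/2)⁴ = 2401/16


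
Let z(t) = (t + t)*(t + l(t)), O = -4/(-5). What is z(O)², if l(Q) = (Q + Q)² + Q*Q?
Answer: 1024/25 ≈ 40.960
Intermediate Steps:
l(Q) = 5*Q² (l(Q) = (2*Q)² + Q² = 4*Q² + Q² = 5*Q²)
O = ⅘ (O = -4*(-⅕) = ⅘ ≈ 0.80000)
z(t) = 2*t*(t + 5*t²) (z(t) = (t + t)*(t + 5*t²) = (2*t)*(t + 5*t²) = 2*t*(t + 5*t²))
z(O)² = ((⅘)²*(2 + 10*(⅘)))² = (16*(2 + 8)/25)² = ((16/25)*10)² = (32/5)² = 1024/25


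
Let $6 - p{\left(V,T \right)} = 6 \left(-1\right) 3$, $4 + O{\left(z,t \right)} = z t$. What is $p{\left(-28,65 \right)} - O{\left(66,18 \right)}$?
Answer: $-1160$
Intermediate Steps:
$O{\left(z,t \right)} = -4 + t z$ ($O{\left(z,t \right)} = -4 + z t = -4 + t z$)
$p{\left(V,T \right)} = 24$ ($p{\left(V,T \right)} = 6 - 6 \left(-1\right) 3 = 6 - \left(-6\right) 3 = 6 - -18 = 6 + 18 = 24$)
$p{\left(-28,65 \right)} - O{\left(66,18 \right)} = 24 - \left(-4 + 18 \cdot 66\right) = 24 - \left(-4 + 1188\right) = 24 - 1184 = -1160$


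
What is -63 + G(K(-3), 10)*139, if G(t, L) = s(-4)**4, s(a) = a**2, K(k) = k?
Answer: 9109441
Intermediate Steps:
G(t, L) = 65536 (G(t, L) = ((-4)**2)**4 = 16**4 = 65536)
-63 + G(K(-3), 10)*139 = -63 + 65536*139 = -63 + 9109504 = 9109441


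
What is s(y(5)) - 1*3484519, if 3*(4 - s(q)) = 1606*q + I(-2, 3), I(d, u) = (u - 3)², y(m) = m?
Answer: -10461575/3 ≈ -3.4872e+6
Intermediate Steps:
I(d, u) = (-3 + u)²
s(q) = 4 - 1606*q/3 (s(q) = 4 - (1606*q + (-3 + 3)²)/3 = 4 - (1606*q + 0²)/3 = 4 - (1606*q + 0)/3 = 4 - 1606*q/3)
s(y(5)) - 1*3484519 = (4 - 1606/3*5) - 1*3484519 = (4 - 8030/3) - 3484519 = -8018/3 - 3484519 = -10461575/3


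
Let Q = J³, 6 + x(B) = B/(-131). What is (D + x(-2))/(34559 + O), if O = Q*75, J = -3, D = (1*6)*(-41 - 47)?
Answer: -34976/2130977 ≈ -0.016413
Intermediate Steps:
x(B) = -6 - B/131 (x(B) = -6 + B/(-131) = -6 + B*(-1/131) = -6 - B/131)
D = -528 (D = 6*(-88) = -528)
Q = -27 (Q = (-3)³ = -27)
O = -2025 (O = -27*75 = -2025)
(D + x(-2))/(34559 + O) = (-528 + (-6 - 1/131*(-2)))/(34559 - 2025) = (-528 + (-6 + 2/131))/32534 = (-528 - 784/131)*(1/32534) = -69952/131*1/32534 = -34976/2130977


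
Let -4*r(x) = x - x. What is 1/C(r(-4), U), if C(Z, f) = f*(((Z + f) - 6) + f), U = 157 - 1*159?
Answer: 1/20 ≈ 0.050000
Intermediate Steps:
r(x) = 0 (r(x) = -(x - x)/4 = -1/4*0 = 0)
U = -2 (U = 157 - 159 = -2)
C(Z, f) = f*(-6 + Z + 2*f) (C(Z, f) = f*((-6 + Z + f) + f) = f*(-6 + Z + 2*f))
1/C(r(-4), U) = 1/(-2*(-6 + 0 + 2*(-2))) = 1/(-2*(-6 + 0 - 4)) = 1/(-2*(-10)) = 1/20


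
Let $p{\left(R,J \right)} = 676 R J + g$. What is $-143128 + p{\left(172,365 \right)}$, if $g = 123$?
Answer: $42296275$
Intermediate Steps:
$p{\left(R,J \right)} = 123 + 676 J R$ ($p{\left(R,J \right)} = 676 R J + 123 = 676 J R + 123 = 123 + 676 J R$)
$-143128 + p{\left(172,365 \right)} = -143128 + \left(123 + 676 \cdot 365 \cdot 172\right) = -143128 + \left(123 + 42439280\right) = -143128 + 42439403 = 42296275$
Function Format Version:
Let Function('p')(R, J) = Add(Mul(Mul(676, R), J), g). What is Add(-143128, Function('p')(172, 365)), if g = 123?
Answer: 42296275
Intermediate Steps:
Function('p')(R, J) = Add(123, Mul(676, J, R)) (Function('p')(R, J) = Add(Mul(Mul(676, R), J), 123) = Add(Mul(676, J, R), 123) = Add(123, Mul(676, J, R)))
Add(-143128, Function('p')(172, 365)) = Add(-143128, Add(123, Mul(676, 365, 172))) = Add(-143128, Add(123, 42439280)) = Add(-143128, 42439403) = 42296275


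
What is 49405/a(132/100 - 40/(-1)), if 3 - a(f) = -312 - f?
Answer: 1235125/8908 ≈ 138.65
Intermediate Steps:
a(f) = 315 + f (a(f) = 3 - (-312 - f) = 3 + (312 + f) = 315 + f)
49405/a(132/100 - 40/(-1)) = 49405/(315 + (132/100 - 40/(-1))) = 49405/(315 + (132*(1/100) - 40*(-1))) = 49405/(315 + (33/25 + 40)) = 49405/(315 + 1033/25) = 49405/(8908/25) = 49405*(25/8908) = 1235125/8908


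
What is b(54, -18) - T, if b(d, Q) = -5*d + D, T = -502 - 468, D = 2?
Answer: 702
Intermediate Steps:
T = -970
b(d, Q) = 2 - 5*d (b(d, Q) = -5*d + 2 = 2 - 5*d)
b(54, -18) - T = (2 - 5*54) - 1*(-970) = (2 - 270) + 970 = -268 + 970 = 702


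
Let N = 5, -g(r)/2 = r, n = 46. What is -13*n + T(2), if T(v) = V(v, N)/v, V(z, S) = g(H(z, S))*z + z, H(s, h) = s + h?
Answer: -611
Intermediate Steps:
H(s, h) = h + s
g(r) = -2*r
V(z, S) = z + z*(-2*S - 2*z) (V(z, S) = (-2*(S + z))*z + z = (-2*S - 2*z)*z + z = z*(-2*S - 2*z) + z = z + z*(-2*S - 2*z))
T(v) = -9 - 2*v (T(v) = (v*(1 - 2*5 - 2*v))/v = (v*(1 - 10 - 2*v))/v = (v*(-9 - 2*v))/v = -9 - 2*v)
-13*n + T(2) = -13*46 + (-9 - 2*2) = -598 + (-9 - 4) = -598 - 13 = -611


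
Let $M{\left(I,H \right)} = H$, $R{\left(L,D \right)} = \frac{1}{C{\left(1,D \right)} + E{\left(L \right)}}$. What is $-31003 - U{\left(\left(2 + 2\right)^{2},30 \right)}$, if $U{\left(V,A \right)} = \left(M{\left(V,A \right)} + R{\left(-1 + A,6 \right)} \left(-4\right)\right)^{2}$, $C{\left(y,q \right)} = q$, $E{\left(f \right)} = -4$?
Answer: $-31787$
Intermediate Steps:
$R{\left(L,D \right)} = \frac{1}{-4 + D}$ ($R{\left(L,D \right)} = \frac{1}{D - 4} = \frac{1}{-4 + D}$)
$U{\left(V,A \right)} = \left(-2 + A\right)^{2}$ ($U{\left(V,A \right)} = \left(A + \frac{1}{-4 + 6} \left(-4\right)\right)^{2} = \left(A + \frac{1}{2} \left(-4\right)\right)^{2} = \left(A - 2\right)^{2} = \left(-2 + A\right)^{2}$)
$-31003 - U{\left(\left(2 + 2\right)^{2},30 \right)} = -31003 - \left(-2 + 30\right)^{2} = -31003 - 28^{2} = -31003 - 784 = -31787$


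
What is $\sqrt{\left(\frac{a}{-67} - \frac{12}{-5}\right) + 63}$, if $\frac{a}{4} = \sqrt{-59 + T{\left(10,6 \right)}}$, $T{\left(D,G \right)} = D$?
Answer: $\frac{\sqrt{7339515 - 46900 i}}{335} \approx 8.0871 - 0.025838 i$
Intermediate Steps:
$a = 28 i$ ($a = 4 \sqrt{-59 + 10} = 4 \sqrt{-49} = 4 \cdot 7 i = 28 i \approx 28.0 i$)
$\sqrt{\left(\frac{a}{-67} - \frac{12}{-5}\right) + 63} = \sqrt{\left(\frac{28 i}{-67} - \frac{12}{-5}\right) + 63} = \sqrt{\left(28 i \left(- \frac{1}{67}\right) - - \frac{12}{5}\right) + 63} = \sqrt{\left(- \frac{28 i}{67} + \frac{12}{5}\right) + 63} = \sqrt{\left(\frac{12}{5} - \frac{28 i}{67}\right) + 63} = \sqrt{\frac{327}{5} - \frac{28 i}{67}}$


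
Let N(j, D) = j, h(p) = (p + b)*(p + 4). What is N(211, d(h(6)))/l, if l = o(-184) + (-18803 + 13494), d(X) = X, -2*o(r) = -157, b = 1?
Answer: -422/10461 ≈ -0.040340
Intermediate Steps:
o(r) = 157/2 (o(r) = -½*(-157) = 157/2)
h(p) = (1 + p)*(4 + p) (h(p) = (p + 1)*(p + 4) = (1 + p)*(4 + p))
l = -10461/2 (l = 157/2 + (-18803 + 13494) = 157/2 - 5309 = -10461/2 ≈ -5230.5)
N(211, d(h(6)))/l = 211/(-10461/2) = 211*(-2/10461) = -422/10461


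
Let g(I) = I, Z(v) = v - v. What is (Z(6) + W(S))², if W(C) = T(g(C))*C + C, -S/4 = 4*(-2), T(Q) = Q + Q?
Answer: 4326400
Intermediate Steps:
Z(v) = 0
T(Q) = 2*Q
S = 32 (S = -16*(-2) = -4*(-8) = 32)
W(C) = C + 2*C² (W(C) = (2*C)*C + C = 2*C² + C = C + 2*C²)
(Z(6) + W(S))² = (0 + 32*(1 + 2*32))² = (0 + 32*(1 + 64))² = (0 + 32*65)² = (0 + 2080)² = 2080² = 4326400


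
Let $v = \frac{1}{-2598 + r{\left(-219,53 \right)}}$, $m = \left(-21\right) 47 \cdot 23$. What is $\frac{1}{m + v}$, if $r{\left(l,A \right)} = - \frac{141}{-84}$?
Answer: $- \frac{72697}{1650294625} \approx -4.4051 \cdot 10^{-5}$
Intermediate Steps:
$r{\left(l,A \right)} = \frac{47}{28}$ ($r{\left(l,A \right)} = \left(-141\right) \left(- \frac{1}{84}\right) = \frac{47}{28}$)
$m = -22701$ ($m = \left(-987\right) 23 = -22701$)
$v = - \frac{28}{72697}$ ($v = \frac{1}{-2598 + \frac{47}{28}} = \frac{1}{- \frac{72697}{28}} = - \frac{28}{72697} \approx -0.00038516$)
$\frac{1}{m + v} = \frac{1}{-22701 - \frac{28}{72697}} = \frac{1}{- \frac{1650294625}{72697}} = - \frac{72697}{1650294625}$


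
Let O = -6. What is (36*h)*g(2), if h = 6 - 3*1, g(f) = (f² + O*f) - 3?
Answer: -1188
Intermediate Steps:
g(f) = -3 + f² - 6*f (g(f) = (f² - 6*f) - 3 = -3 + f² - 6*f)
h = 3 (h = 6 - 3 = 3)
(36*h)*g(2) = (36*3)*(-3 + 2² - 6*2) = 108*(-3 + 4 - 12) = 108*(-11) = -1188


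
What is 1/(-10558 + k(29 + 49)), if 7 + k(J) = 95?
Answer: -1/10470 ≈ -9.5511e-5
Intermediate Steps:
k(J) = 88 (k(J) = -7 + 95 = 88)
1/(-10558 + k(29 + 49)) = 1/(-10558 + 88) = 1/(-10470) = -1/10470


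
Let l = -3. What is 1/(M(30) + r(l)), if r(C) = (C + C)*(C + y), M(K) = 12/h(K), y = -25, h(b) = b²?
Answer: 75/12601 ≈ 0.0059519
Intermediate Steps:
M(K) = 12/K² (M(K) = 12/(K²) = 12/K²)
r(C) = 2*C*(-25 + C) (r(C) = (C + C)*(C - 25) = (2*C)*(-25 + C) = 2*C*(-25 + C))
1/(M(30) + r(l)) = 1/(12/30² + 2*(-3)*(-25 - 3)) = 1/(12*(1/900) + 2*(-3)*(-28)) = 1/(1/75 + 168) = 1/(12601/75) = 75/12601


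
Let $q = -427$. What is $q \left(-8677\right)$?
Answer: $3705079$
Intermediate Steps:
$q \left(-8677\right) = \left(-427\right) \left(-8677\right) = 3705079$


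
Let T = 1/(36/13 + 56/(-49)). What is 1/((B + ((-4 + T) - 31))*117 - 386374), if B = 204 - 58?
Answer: -148/55250629 ≈ -2.6787e-6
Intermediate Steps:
T = 91/148 (T = 1/(36*(1/13) + 56*(-1/49)) = 1/(36/13 - 8/7) = 1/(148/91) = 91/148 ≈ 0.61486)
B = 146
1/((B + ((-4 + T) - 31))*117 - 386374) = 1/((146 + ((-4 + 91/148) - 31))*117 - 386374) = 1/((146 + (-501/148 - 31))*117 - 386374) = 1/((146 - 5089/148)*117 - 386374) = 1/((16519/148)*117 - 386374) = 1/(1932723/148 - 386374) = 1/(-55250629/148) = -148/55250629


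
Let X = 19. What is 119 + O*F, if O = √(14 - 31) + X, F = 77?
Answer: 1582 + 77*I*√17 ≈ 1582.0 + 317.48*I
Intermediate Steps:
O = 19 + I*√17 (O = √(14 - 31) + 19 = √(-17) + 19 = I*√17 + 19 = 19 + I*√17 ≈ 19.0 + 4.1231*I)
119 + O*F = 119 + (19 + I*√17)*77 = 119 + (1463 + 77*I*√17) = 1582 + 77*I*√17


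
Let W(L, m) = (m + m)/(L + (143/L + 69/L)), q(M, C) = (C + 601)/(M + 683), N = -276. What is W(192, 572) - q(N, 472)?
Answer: 25787/7843 ≈ 3.2879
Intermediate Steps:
q(M, C) = (601 + C)/(683 + M)
W(L, m) = 2*m/(L + 212/L) (W(L, m) = (2*m)/(L + 212/L) = 2*m/(L + 212/L))
W(192, 572) - q(N, 472) = 2*192*572/(212 + 192**2) - (601 + 472)/(683 - 276) = 2*192*572/(212 + 36864) - 1073/407 = 2*192*572/37076 - 1073/407 = 2*192*572*(1/37076) - 1*29/11 = 4224/713 - 29/11 = 25787/7843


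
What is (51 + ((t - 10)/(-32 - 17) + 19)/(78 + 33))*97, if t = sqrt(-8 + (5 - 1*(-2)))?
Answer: 26998010/5439 - 97*I/5439 ≈ 4963.8 - 0.017834*I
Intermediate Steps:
t = I (t = sqrt(-8 + (5 + 2)) = sqrt(-8 + 7) = sqrt(-1) = I ≈ 1.0*I)
(51 + ((t - 10)/(-32 - 17) + 19)/(78 + 33))*97 = (51 + ((I - 10)/(-32 - 17) + 19)/(78 + 33))*97 = (51 + ((-10 + I)/(-49) + 19)/111)*97 = (51 + ((-10 + I)*(-1/49) + 19)*(1/111))*97 = (51 + ((10/49 - I/49) + 19)*(1/111))*97 = (51 + (941/49 - I/49)*(1/111))*97 = (51 + (941/5439 - I/5439))*97 = (278330/5439 - I/5439)*97 = 26998010/5439 - 97*I/5439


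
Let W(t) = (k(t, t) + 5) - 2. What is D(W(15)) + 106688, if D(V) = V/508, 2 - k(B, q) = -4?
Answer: 54197513/508 ≈ 1.0669e+5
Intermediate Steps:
k(B, q) = 6 (k(B, q) = 2 - 1*(-4) = 2 + 4 = 6)
W(t) = 9 (W(t) = (6 + 5) - 2 = 11 - 2 = 9)
D(V) = V/508 (D(V) = V*(1/508) = V/508)
D(W(15)) + 106688 = (1/508)*9 + 106688 = 9/508 + 106688 = 54197513/508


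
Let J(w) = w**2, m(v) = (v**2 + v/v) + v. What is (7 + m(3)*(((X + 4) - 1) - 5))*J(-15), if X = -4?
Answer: -15975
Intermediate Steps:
m(v) = 1 + v + v**2 (m(v) = (v**2 + 1) + v = (1 + v**2) + v = 1 + v + v**2)
(7 + m(3)*(((X + 4) - 1) - 5))*J(-15) = (7 + (1 + 3 + 3**2)*(((-4 + 4) - 1) - 5))*(-15)**2 = (7 + (1 + 3 + 9)*((0 - 1) - 5))*225 = (7 + 13*(-1 - 5))*225 = (7 + 13*(-6))*225 = (7 - 78)*225 = -71*225 = -15975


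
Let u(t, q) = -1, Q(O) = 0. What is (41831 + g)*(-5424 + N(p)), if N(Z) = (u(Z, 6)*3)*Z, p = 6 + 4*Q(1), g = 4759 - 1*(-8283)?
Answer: -298618866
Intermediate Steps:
g = 13042 (g = 4759 + 8283 = 13042)
p = 6 (p = 6 + 4*0 = 6 + 0 = 6)
N(Z) = -3*Z (N(Z) = (-1*3)*Z = -3*Z)
(41831 + g)*(-5424 + N(p)) = (41831 + 13042)*(-5424 - 3*6) = 54873*(-5424 - 18) = 54873*(-5442) = -298618866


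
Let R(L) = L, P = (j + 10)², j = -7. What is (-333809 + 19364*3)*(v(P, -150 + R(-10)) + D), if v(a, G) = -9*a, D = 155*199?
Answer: -8482157788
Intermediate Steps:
P = 9 (P = (-7 + 10)² = 3² = 9)
D = 30845
(-333809 + 19364*3)*(v(P, -150 + R(-10)) + D) = (-333809 + 19364*3)*(-9*9 + 30845) = (-333809 + 58092)*(-81 + 30845) = -275717*30764 = -8482157788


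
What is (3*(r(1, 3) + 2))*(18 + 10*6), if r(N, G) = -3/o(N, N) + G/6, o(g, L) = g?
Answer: -117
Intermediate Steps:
r(N, G) = -3/N + G/6
(3*(r(1, 3) + 2))*(18 + 10*6) = (3*((-3/1 + (1/6)*3) + 2))*(18 + 10*6) = (3*((-3*1 + 1/2) + 2))*(18 + 60) = (3*((-3 + 1/2) + 2))*78 = (3*(-5/2 + 2))*78 = (3*(-1/2))*78 = -3/2*78 = -117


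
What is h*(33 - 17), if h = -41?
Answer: -656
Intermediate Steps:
h*(33 - 17) = -41*(33 - 17) = -41*16 = -656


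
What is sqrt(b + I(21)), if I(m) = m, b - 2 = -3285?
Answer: I*sqrt(3262) ≈ 57.114*I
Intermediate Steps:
b = -3283 (b = 2 - 3285 = -3283)
sqrt(b + I(21)) = sqrt(-3283 + 21) = sqrt(-3262) = I*sqrt(3262)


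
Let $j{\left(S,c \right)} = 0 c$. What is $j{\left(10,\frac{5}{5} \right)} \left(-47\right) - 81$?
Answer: $-81$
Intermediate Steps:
$j{\left(S,c \right)} = 0$
$j{\left(10,\frac{5}{5} \right)} \left(-47\right) - 81 = 0 \left(-47\right) - 81 = 0 - 81 = -81$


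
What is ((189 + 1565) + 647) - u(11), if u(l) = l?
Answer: 2390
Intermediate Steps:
((189 + 1565) + 647) - u(11) = ((189 + 1565) + 647) - 1*11 = (1754 + 647) - 11 = 2401 - 11 = 2390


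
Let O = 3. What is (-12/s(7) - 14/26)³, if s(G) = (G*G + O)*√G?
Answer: -370/2197 - 3114*√7/107653 ≈ -0.24494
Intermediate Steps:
s(G) = √G*(3 + G²) (s(G) = (G*G + 3)*√G = (G² + 3)*√G = (3 + G²)*√G = √G*(3 + G²))
(-12/s(7) - 14/26)³ = (-12*√7/(7*(3 + 7²)) - 14/26)³ = (-12*√7/(7*(3 + 49)) - 14*1/26)³ = (-12*√7/364 - 7/13)³ = (-3*√7/91 - 7/13)³ = (-7/13 - 3*√7/91)³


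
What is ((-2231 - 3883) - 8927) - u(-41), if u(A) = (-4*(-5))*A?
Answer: -14221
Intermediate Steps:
u(A) = 20*A
((-2231 - 3883) - 8927) - u(-41) = ((-2231 - 3883) - 8927) - 20*(-41) = (-6114 - 8927) - 1*(-820) = -15041 + 820 = -14221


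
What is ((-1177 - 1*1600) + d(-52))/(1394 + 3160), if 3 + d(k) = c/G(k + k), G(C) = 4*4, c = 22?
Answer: -22229/36432 ≈ -0.61015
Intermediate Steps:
G(C) = 16
d(k) = -13/8 (d(k) = -3 + 22/16 = -3 + 22*(1/16) = -3 + 11/8 = -13/8)
((-1177 - 1*1600) + d(-52))/(1394 + 3160) = ((-1177 - 1*1600) - 13/8)/(1394 + 3160) = ((-1177 - 1600) - 13/8)/4554 = (-2777 - 13/8)*(1/4554) = -22229/8*1/4554 = -22229/36432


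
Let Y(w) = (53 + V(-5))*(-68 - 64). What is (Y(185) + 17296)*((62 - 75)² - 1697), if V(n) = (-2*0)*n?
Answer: -15738400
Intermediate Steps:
V(n) = 0 (V(n) = 0*n = 0)
Y(w) = -6996 (Y(w) = (53 + 0)*(-68 - 64) = 53*(-132) = -6996)
(Y(185) + 17296)*((62 - 75)² - 1697) = (-6996 + 17296)*((62 - 75)² - 1697) = 10300*((-13)² - 1697) = 10300*(169 - 1697) = 10300*(-1528) = -15738400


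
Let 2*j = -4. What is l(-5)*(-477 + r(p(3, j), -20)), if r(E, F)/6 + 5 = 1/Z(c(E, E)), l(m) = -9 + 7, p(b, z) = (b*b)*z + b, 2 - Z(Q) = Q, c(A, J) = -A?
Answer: 13194/13 ≈ 1014.9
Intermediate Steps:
j = -2 (j = (½)*(-4) = -2)
Z(Q) = 2 - Q
p(b, z) = b + z*b² (p(b, z) = b²*z + b = z*b² + b = b + z*b²)
l(m) = -2
r(E, F) = -30 + 6/(2 + E) (r(E, F) = -30 + 6/(2 - (-1)*E) = -30 + 6/(2 + E))
l(-5)*(-477 + r(p(3, j), -20)) = -2*(-477 + 6*(-9 - 15*(1 + 3*(-2)))/(2 + 3*(1 + 3*(-2)))) = -2*(-477 + 6*(-9 - 15*(1 - 6))/(2 + 3*(1 - 6))) = -2*(-477 + 6*(-9 - 15*(-5))/(2 + 3*(-5))) = -2*(-477 + 6*(-9 - 5*(-15))/(2 - 15)) = -2*(-477 + 6*(-9 + 75)/(-13)) = -2*(-477 + 6*(-1/13)*66) = -2*(-477 - 396/13) = -2*(-6597/13) = 13194/13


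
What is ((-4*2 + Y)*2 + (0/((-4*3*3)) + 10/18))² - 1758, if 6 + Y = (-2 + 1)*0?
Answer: -81389/81 ≈ -1004.8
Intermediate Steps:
Y = -6 (Y = -6 + (-2 + 1)*0 = -6 - 1*0 = -6 + 0 = -6)
((-4*2 + Y)*2 + (0/((-4*3*3)) + 10/18))² - 1758 = ((-4*2 - 6)*2 + (0/((-4*3*3)) + 10/18))² - 1758 = ((-8 - 6)*2 + (0/((-12*3)) + 10*(1/18)))² - 1758 = (-14*2 + (0/(-36) + 5/9))² - 1758 = (-28 + (0*(-1/36) + 5/9))² - 1758 = (-28 + (0 + 5/9))² - 1758 = (-28 + 5/9)² - 1758 = (-247/9)² - 1758 = 61009/81 - 1758 = -81389/81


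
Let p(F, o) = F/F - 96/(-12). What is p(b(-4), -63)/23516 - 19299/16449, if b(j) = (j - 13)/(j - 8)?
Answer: -151229081/128938228 ≈ -1.1729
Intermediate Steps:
b(j) = (-13 + j)/(-8 + j)
p(F, o) = 9 (p(F, o) = 1 - 96*(-1/12) = 1 + 8 = 9)
p(b(-4), -63)/23516 - 19299/16449 = 9/23516 - 19299/16449 = 9*(1/23516) - 19299*1/16449 = 9/23516 - 6433/5483 = -151229081/128938228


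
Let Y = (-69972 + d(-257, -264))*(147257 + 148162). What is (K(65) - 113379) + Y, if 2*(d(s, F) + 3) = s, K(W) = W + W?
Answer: -41420038231/2 ≈ -2.0710e+10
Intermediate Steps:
K(W) = 2*W
d(s, F) = -3 + s/2
Y = -41419811733/2 (Y = (-69972 + (-3 + (1/2)*(-257)))*(147257 + 148162) = (-69972 + (-3 - 257/2))*295419 = (-69972 - 263/2)*295419 = -140207/2*295419 = -41419811733/2 ≈ -2.0710e+10)
(K(65) - 113379) + Y = (2*65 - 113379) - 41419811733/2 = (130 - 113379) - 41419811733/2 = -113249 - 41419811733/2 = -41420038231/2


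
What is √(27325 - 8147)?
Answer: √19178 ≈ 138.48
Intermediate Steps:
√(27325 - 8147) = √19178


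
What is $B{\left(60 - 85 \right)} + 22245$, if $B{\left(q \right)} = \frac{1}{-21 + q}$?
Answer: $\frac{1023269}{46} \approx 22245.0$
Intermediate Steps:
$B{\left(60 - 85 \right)} + 22245 = \frac{1}{-21 + \left(60 - 85\right)} + 22245 = \frac{1}{-21 - 25} + 22245 = \frac{1}{-46} + 22245 = - \frac{1}{46} + 22245 = \frac{1023269}{46}$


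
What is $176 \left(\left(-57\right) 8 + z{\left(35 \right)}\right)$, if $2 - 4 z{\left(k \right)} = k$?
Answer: $-81708$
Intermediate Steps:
$z{\left(k \right)} = \frac{1}{2} - \frac{k}{4}$
$176 \left(\left(-57\right) 8 + z{\left(35 \right)}\right) = 176 \left(\left(-57\right) 8 + \left(\frac{1}{2} - \frac{35}{4}\right)\right) = 176 \left(-456 + \left(\frac{1}{2} - \frac{35}{4}\right)\right) = 176 \left(-456 - \frac{33}{4}\right) = 176 \left(- \frac{1857}{4}\right) = -81708$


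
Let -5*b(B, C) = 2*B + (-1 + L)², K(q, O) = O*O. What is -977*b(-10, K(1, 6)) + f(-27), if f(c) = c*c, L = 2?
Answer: -14918/5 ≈ -2983.6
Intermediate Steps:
f(c) = c²
K(q, O) = O²
b(B, C) = -⅕ - 2*B/5 (b(B, C) = -(2*B + (-1 + 2)²)/5 = -(2*B + 1²)/5 = -(2*B + 1)/5 = -(1 + 2*B)/5 = -⅕ - 2*B/5)
-977*b(-10, K(1, 6)) + f(-27) = -977*(-⅕ - ⅖*(-10)) + (-27)² = -977*(-⅕ + 4) + 729 = -977*19/5 + 729 = -18563/5 + 729 = -14918/5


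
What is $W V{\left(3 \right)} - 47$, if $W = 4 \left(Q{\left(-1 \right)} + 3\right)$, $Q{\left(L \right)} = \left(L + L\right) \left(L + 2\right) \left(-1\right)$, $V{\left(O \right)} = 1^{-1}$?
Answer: $-27$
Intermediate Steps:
$V{\left(O \right)} = 1$
$Q{\left(L \right)} = - 2 L \left(2 + L\right)$ ($Q{\left(L \right)} = 2 L \left(2 + L\right) \left(-1\right) = - 2 L \left(2 + L\right)$)
$W = 20$ ($W = 4 \left(\left(-2\right) \left(-1\right) \left(2 - 1\right) + 3\right) = 4 \left(\left(-2\right) \left(-1\right) 1 + 3\right) = 4 \left(2 + 3\right) = 4 \cdot 5 = 20$)
$W V{\left(3 \right)} - 47 = 20 \cdot 1 - 47 = 20 - 47 = -27$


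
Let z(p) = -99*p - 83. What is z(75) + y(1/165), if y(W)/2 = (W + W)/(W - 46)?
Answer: -56978216/7589 ≈ -7508.0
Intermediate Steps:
z(p) = -83 - 99*p
y(W) = 4*W/(-46 + W) (y(W) = 2*((W + W)/(W - 46)) = 2*((2*W)/(-46 + W)) = 2*(2*W/(-46 + W)) = 4*W/(-46 + W))
z(75) + y(1/165) = (-83 - 99*75) + 4/(165*(-46 + 1/165)) = (-83 - 7425) + 4*(1/165)/(-46 + 1/165) = -7508 + 4*(1/165)/(-7589/165) = -7508 + 4*(1/165)*(-165/7589) = -7508 - 4/7589 = -56978216/7589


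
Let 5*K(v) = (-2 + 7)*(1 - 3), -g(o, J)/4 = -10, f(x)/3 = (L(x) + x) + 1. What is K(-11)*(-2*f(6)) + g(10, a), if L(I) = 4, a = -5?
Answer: 172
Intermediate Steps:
f(x) = 15 + 3*x (f(x) = 3*((4 + x) + 1) = 3*(5 + x) = 15 + 3*x)
g(o, J) = 40 (g(o, J) = -4*(-10) = 40)
K(v) = -2 (K(v) = ((-2 + 7)*(1 - 3))/5 = (5*(-2))/5 = (1/5)*(-10) = -2)
K(-11)*(-2*f(6)) + g(10, a) = -(-4)*(15 + 3*6) + 40 = -(-4)*(15 + 18) + 40 = -(-4)*33 + 40 = -2*(-66) + 40 = 132 + 40 = 172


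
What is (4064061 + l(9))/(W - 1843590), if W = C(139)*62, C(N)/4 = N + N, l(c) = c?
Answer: -2032035/887323 ≈ -2.2901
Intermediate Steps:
C(N) = 8*N (C(N) = 4*(N + N) = 4*(2*N) = 8*N)
W = 68944 (W = (8*139)*62 = 1112*62 = 68944)
(4064061 + l(9))/(W - 1843590) = (4064061 + 9)/(68944 - 1843590) = 4064070/(-1774646) = 4064070*(-1/1774646) = -2032035/887323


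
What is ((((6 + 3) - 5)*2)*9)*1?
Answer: 72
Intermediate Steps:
((((6 + 3) - 5)*2)*9)*1 = (((9 - 5)*2)*9)*1 = ((4*2)*9)*1 = (8*9)*1 = 72*1 = 72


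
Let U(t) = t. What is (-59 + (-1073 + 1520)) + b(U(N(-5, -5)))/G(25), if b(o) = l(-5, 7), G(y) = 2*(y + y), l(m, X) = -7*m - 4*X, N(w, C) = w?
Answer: 38807/100 ≈ 388.07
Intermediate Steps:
G(y) = 4*y (G(y) = 2*(2*y) = 4*y)
b(o) = 7 (b(o) = -7*(-5) - 4*7 = 35 - 28 = 7)
(-59 + (-1073 + 1520)) + b(U(N(-5, -5)))/G(25) = (-59 + (-1073 + 1520)) + 7/((4*25)) = (-59 + 447) + 7/100 = 388 + 7*(1/100) = 388 + 7/100 = 38807/100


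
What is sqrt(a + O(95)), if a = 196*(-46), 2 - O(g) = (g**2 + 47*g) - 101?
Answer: I*sqrt(22403) ≈ 149.68*I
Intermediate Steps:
O(g) = 103 - g**2 - 47*g (O(g) = 2 - ((g**2 + 47*g) - 101) = 2 - (-101 + g**2 + 47*g) = 2 + (101 - g**2 - 47*g) = 103 - g**2 - 47*g)
a = -9016
sqrt(a + O(95)) = sqrt(-9016 + (103 - 1*95**2 - 47*95)) = sqrt(-9016 + (103 - 1*9025 - 4465)) = sqrt(-9016 + (103 - 9025 - 4465)) = sqrt(-9016 - 13387) = sqrt(-22403) = I*sqrt(22403)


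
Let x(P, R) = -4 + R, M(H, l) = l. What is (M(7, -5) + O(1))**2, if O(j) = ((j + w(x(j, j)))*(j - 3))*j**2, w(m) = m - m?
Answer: 49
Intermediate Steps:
w(m) = 0
O(j) = j**3*(-3 + j) (O(j) = ((j + 0)*(j - 3))*j**2 = (j*(-3 + j))*j**2 = j**3*(-3 + j))
(M(7, -5) + O(1))**2 = (-5 + 1**3*(-3 + 1))**2 = (-5 + 1*(-2))**2 = (-5 - 2)**2 = (-7)**2 = 49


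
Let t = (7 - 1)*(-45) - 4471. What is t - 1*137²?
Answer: -23510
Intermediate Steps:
t = -4741 (t = 6*(-45) - 4471 = -270 - 4471 = -4741)
t - 1*137² = -4741 - 1*137² = -4741 - 1*18769 = -4741 - 18769 = -23510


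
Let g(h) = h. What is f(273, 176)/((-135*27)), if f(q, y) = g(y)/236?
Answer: -44/215055 ≈ -0.00020460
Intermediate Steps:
f(q, y) = y/236
f(273, 176)/((-135*27)) = ((1/236)*176)/((-135*27)) = (44/59)/(-3645) = (44/59)*(-1/3645) = -44/215055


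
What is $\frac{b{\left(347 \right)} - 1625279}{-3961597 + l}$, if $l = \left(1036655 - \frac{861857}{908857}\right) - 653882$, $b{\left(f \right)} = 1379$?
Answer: $\frac{19678571764}{43368534747} \approx 0.45375$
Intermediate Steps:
$l = \frac{347885058604}{908857}$ ($l = \left(1036655 - \frac{861857}{908857}\right) - 653882 = \frac{942170291478}{908857} - 653882 = \frac{347885058604}{908857} \approx 3.8277 \cdot 10^{5}$)
$\frac{b{\left(347 \right)} - 1625279}{-3961597 + l} = \frac{1379 - 1625279}{-3961597 + \frac{347885058604}{908857}} = - \frac{1623900}{- \frac{3252640106025}{908857}} = \left(-1623900\right) \left(- \frac{908857}{3252640106025}\right) = \frac{19678571764}{43368534747}$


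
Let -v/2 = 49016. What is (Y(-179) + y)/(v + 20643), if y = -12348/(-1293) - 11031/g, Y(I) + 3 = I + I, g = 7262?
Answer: 1104765811/242221533658 ≈ 0.0045610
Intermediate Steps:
v = -98032 (v = -2*49016 = -98032)
Y(I) = -3 + 2*I (Y(I) = -3 + (I + I) = -3 + 2*I)
y = 25136031/3129922 (y = -12348/(-1293) - 11031/7262 = -12348*(-1/1293) - 11031*1/7262 = 4116/431 - 11031/7262 = 25136031/3129922 ≈ 8.0309)
(Y(-179) + y)/(v + 20643) = ((-3 + 2*(-179)) + 25136031/3129922)/(-98032 + 20643) = ((-3 - 358) + 25136031/3129922)/(-77389) = (-361 + 25136031/3129922)*(-1/77389) = -1104765811/3129922*(-1/77389) = 1104765811/242221533658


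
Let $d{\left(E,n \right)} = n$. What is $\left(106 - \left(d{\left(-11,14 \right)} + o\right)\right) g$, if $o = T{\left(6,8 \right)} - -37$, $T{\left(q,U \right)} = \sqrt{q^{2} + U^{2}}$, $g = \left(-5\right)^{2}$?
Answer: $1125$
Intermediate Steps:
$g = 25$
$T{\left(q,U \right)} = \sqrt{U^{2} + q^{2}}$
$o = 47$ ($o = \sqrt{8^{2} + 6^{2}} - -37 = \sqrt{64 + 36} + 37 = \sqrt{100} + 37 = 10 + 37 = 47$)
$\left(106 - \left(d{\left(-11,14 \right)} + o\right)\right) g = \left(106 - \left(14 + 47\right)\right) 25 = \left(106 - 61\right) 25 = 45 \cdot 25 = 1125$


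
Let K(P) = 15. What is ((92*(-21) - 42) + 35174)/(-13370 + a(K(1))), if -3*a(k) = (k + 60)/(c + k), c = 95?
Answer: -146080/58829 ≈ -2.4831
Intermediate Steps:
a(k) = -(60 + k)/(3*(95 + k)) (a(k) = -(k + 60)/(3*(95 + k)) = -(60 + k)/(3*(95 + k)))
((92*(-21) - 42) + 35174)/(-13370 + a(K(1))) = ((92*(-21) - 42) + 35174)/(-13370 + (-60 - 1*15)/(3*(95 + 15))) = ((-1932 - 42) + 35174)/(-13370 + (⅓)*(-60 - 15)/110) = (-1974 + 35174)/(-13370 + (⅓)*(1/110)*(-75)) = 33200/(-13370 - 5/22) = 33200/(-294145/22) = 33200*(-22/294145) = -146080/58829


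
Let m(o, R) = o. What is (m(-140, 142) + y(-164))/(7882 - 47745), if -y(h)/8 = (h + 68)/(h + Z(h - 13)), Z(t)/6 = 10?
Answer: 1916/518219 ≈ 0.0036973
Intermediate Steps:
Z(t) = 60 (Z(t) = 6*10 = 60)
y(h) = -8*(68 + h)/(60 + h) (y(h) = -8*(h + 68)/(h + 60) = -8*(68 + h)/(60 + h))
(m(-140, 142) + y(-164))/(7882 - 47745) = (-140 + 8*(-68 - 1*(-164))/(60 - 164))/(7882 - 47745) = (-140 + 8*(-68 + 164)/(-104))/(-39863) = (-140 + 8*(-1/104)*96)*(-1/39863) = (-140 - 96/13)*(-1/39863) = -1916/13*(-1/39863) = 1916/518219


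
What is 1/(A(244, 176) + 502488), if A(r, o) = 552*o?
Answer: 1/599640 ≈ 1.6677e-6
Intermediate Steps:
1/(A(244, 176) + 502488) = 1/(552*176 + 502488) = 1/(97152 + 502488) = 1/599640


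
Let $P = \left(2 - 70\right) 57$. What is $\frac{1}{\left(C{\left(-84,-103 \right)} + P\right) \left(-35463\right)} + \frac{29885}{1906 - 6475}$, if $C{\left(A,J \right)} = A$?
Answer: $- \frac{1398951515077}{213880190040} \approx -6.5408$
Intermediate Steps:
$P = -3876$ ($P = \left(-68\right) 57 = -3876$)
$\frac{1}{\left(C{\left(-84,-103 \right)} + P\right) \left(-35463\right)} + \frac{29885}{1906 - 6475} = \frac{1}{\left(-84 - 3876\right) \left(-35463\right)} + \frac{29885}{1906 - 6475} = \frac{1}{-3960} \left(- \frac{1}{35463}\right) + \frac{29885}{-4569} = \left(- \frac{1}{3960}\right) \left(- \frac{1}{35463}\right) + 29885 \left(- \frac{1}{4569}\right) = \frac{1}{140433480} - \frac{29885}{4569} = - \frac{1398951515077}{213880190040}$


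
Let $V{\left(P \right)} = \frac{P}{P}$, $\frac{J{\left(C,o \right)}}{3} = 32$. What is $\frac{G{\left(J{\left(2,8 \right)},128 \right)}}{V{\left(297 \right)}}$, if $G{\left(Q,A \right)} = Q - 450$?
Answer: $-354$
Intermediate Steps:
$J{\left(C,o \right)} = 96$ ($J{\left(C,o \right)} = 3 \cdot 32 = 96$)
$V{\left(P \right)} = 1$
$G{\left(Q,A \right)} = -450 + Q$ ($G{\left(Q,A \right)} = Q - 450 = -450 + Q$)
$\frac{G{\left(J{\left(2,8 \right)},128 \right)}}{V{\left(297 \right)}} = \frac{-450 + 96}{1} = \left(-354\right) 1 = -354$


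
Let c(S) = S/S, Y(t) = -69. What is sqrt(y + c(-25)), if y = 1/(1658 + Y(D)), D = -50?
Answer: sqrt(2526510)/1589 ≈ 1.0003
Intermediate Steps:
y = 1/1589 (y = 1/(1658 - 69) = 1/1589 ≈ 0.00062933)
c(S) = 1
sqrt(y + c(-25)) = sqrt(1/1589 + 1) = sqrt(1590/1589) = sqrt(2526510)/1589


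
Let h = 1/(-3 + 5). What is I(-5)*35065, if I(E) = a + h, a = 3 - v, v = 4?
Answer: -35065/2 ≈ -17533.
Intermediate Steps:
a = -1 (a = 3 - 1*4 = 3 - 4 = -1)
h = ½ (h = 1/2 = ½ ≈ 0.50000)
I(E) = -½ (I(E) = -1 + ½ = -½)
I(-5)*35065 = -½*35065 = -35065/2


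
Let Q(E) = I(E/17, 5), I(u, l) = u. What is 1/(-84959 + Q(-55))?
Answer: -17/1444358 ≈ -1.1770e-5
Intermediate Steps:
Q(E) = E/17
1/(-84959 + Q(-55)) = 1/(-84959 + (1/17)*(-55)) = 1/(-84959 - 55/17) = 1/(-1444358/17) = -17/1444358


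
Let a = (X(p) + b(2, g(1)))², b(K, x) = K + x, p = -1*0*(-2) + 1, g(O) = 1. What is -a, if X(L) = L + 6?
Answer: -100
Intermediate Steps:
p = 1 (p = 0*(-2) + 1 = 0 + 1 = 1)
X(L) = 6 + L
a = 100 (a = ((6 + 1) + (2 + 1))² = (7 + 3)² = 10² = 100)
-a = -1*100 = -100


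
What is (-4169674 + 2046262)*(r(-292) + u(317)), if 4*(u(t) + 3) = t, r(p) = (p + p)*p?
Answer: -362263111701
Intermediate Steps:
r(p) = 2*p² (r(p) = (2*p)*p = 2*p²)
u(t) = -3 + t/4
(-4169674 + 2046262)*(r(-292) + u(317)) = (-4169674 + 2046262)*(2*(-292)² + (-3 + (¼)*317)) = -2123412*(2*85264 + (-3 + 317/4)) = -2123412*(170528 + 305/4) = -2123412*682417/4 = -362263111701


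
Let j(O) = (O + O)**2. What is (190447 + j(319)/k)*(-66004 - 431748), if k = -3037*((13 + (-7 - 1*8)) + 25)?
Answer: -6621349142218456/69851 ≈ -9.4792e+10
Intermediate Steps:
j(O) = 4*O**2 (j(O) = (2*O)**2 = 4*O**2)
k = -69851 (k = -3037*((13 + (-7 - 8)) + 25) = -3037*((13 - 15) + 25) = -3037*(-2 + 25) = -3037*23 = -69851)
(190447 + j(319)/k)*(-66004 - 431748) = (190447 + (4*319**2)/(-69851))*(-66004 - 431748) = (190447 + (4*101761)*(-1/69851))*(-497752) = (190447 + 407044*(-1/69851))*(-497752) = (190447 - 407044/69851)*(-497752) = (13302506353/69851)*(-497752) = -6621349142218456/69851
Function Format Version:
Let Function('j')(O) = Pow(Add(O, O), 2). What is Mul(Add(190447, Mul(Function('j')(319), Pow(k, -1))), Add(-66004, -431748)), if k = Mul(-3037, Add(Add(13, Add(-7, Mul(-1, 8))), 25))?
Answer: Rational(-6621349142218456, 69851) ≈ -9.4792e+10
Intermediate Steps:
Function('j')(O) = Mul(4, Pow(O, 2)) (Function('j')(O) = Pow(Mul(2, O), 2) = Mul(4, Pow(O, 2)))
k = -69851 (k = Mul(-3037, Add(Add(13, Add(-7, -8)), 25)) = Mul(-3037, Add(Add(13, -15), 25)) = Mul(-3037, Add(-2, 25)) = Mul(-3037, 23) = -69851)
Mul(Add(190447, Mul(Function('j')(319), Pow(k, -1))), Add(-66004, -431748)) = Mul(Add(190447, Mul(Mul(4, Pow(319, 2)), Pow(-69851, -1))), Add(-66004, -431748)) = Mul(Add(190447, Mul(Mul(4, 101761), Rational(-1, 69851))), -497752) = Mul(Add(190447, Mul(407044, Rational(-1, 69851))), -497752) = Mul(Add(190447, Rational(-407044, 69851)), -497752) = Mul(Rational(13302506353, 69851), -497752) = Rational(-6621349142218456, 69851)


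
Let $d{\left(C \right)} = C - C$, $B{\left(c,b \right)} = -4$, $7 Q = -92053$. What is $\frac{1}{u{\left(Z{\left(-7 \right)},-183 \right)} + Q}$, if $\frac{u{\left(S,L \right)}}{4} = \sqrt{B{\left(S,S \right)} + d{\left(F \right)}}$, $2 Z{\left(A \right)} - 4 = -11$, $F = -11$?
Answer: $- \frac{644371}{8473757945} - \frac{392 i}{8473757945} \approx -7.6043 \cdot 10^{-5} - 4.626 \cdot 10^{-8} i$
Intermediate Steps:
$Q = - \frac{92053}{7}$ ($Q = \frac{1}{7} \left(-92053\right) = - \frac{92053}{7} \approx -13150.0$)
$d{\left(C \right)} = 0$
$Z{\left(A \right)} = - \frac{7}{2}$ ($Z{\left(A \right)} = 2 + \frac{1}{2} \left(-11\right) = 2 - \frac{11}{2} = - \frac{7}{2}$)
$u{\left(S,L \right)} = 8 i$ ($u{\left(S,L \right)} = 4 \sqrt{-4 + 0} = 4 \sqrt{-4} = 4 \cdot 2 i = 8 i$)
$\frac{1}{u{\left(Z{\left(-7 \right)},-183 \right)} + Q} = \frac{1}{8 i - \frac{92053}{7}} = \frac{1}{- \frac{92053}{7} + 8 i} = \frac{49 \left(- \frac{92053}{7} - 8 i\right)}{8473757945}$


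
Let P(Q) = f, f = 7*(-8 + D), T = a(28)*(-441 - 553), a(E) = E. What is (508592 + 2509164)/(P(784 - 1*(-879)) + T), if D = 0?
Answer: -107777/996 ≈ -108.21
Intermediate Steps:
T = -27832 (T = 28*(-441 - 553) = 28*(-994) = -27832)
f = -56 (f = 7*(-8 + 0) = 7*(-8) = -56)
P(Q) = -56
(508592 + 2509164)/(P(784 - 1*(-879)) + T) = (508592 + 2509164)/(-56 - 27832) = 3017756/(-27888) = 3017756*(-1/27888) = -107777/996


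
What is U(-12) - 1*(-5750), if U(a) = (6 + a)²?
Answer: 5786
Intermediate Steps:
U(-12) - 1*(-5750) = (6 - 12)² - 1*(-5750) = (-6)² + 5750 = 36 + 5750 = 5786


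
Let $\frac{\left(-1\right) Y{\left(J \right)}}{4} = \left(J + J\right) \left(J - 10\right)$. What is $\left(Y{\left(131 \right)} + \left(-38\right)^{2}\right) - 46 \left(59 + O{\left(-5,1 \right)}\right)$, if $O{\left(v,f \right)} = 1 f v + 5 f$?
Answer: $-128078$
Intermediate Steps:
$O{\left(v,f \right)} = 5 f + f v$ ($O{\left(v,f \right)} = f v + 5 f = 5 f + f v$)
$Y{\left(J \right)} = - 8 J \left(-10 + J\right)$ ($Y{\left(J \right)} = - 4 \left(J + J\right) \left(J - 10\right) = - 4 \cdot 2 J \left(-10 + J\right) = - 8 J \left(-10 + J\right)$)
$\left(Y{\left(131 \right)} + \left(-38\right)^{2}\right) - 46 \left(59 + O{\left(-5,1 \right)}\right) = \left(8 \cdot 131 \left(10 - 131\right) + \left(-38\right)^{2}\right) - 46 \left(59 + 1 \left(5 - 5\right)\right) = \left(8 \cdot 131 \left(10 - 131\right) + 1444\right) - 46 \left(59 + 1 \cdot 0\right) = \left(8 \cdot 131 \left(-121\right) + 1444\right) - 46 \left(59 + 0\right) = \left(-126808 + 1444\right) - 2714 = -125364 - 2714 = -128078$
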